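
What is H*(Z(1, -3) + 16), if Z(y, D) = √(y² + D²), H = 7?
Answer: 112 + 7*√10 ≈ 134.14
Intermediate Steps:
Z(y, D) = √(D² + y²)
H*(Z(1, -3) + 16) = 7*(√((-3)² + 1²) + 16) = 7*(√(9 + 1) + 16) = 7*(√10 + 16) = 7*(16 + √10) = 112 + 7*√10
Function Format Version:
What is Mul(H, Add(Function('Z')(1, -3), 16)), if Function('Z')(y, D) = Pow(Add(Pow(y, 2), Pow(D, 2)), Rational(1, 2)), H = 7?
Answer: Add(112, Mul(7, Pow(10, Rational(1, 2)))) ≈ 134.14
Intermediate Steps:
Function('Z')(y, D) = Pow(Add(Pow(D, 2), Pow(y, 2)), Rational(1, 2))
Mul(H, Add(Function('Z')(1, -3), 16)) = Mul(7, Add(Pow(Add(Pow(-3, 2), Pow(1, 2)), Rational(1, 2)), 16)) = Mul(7, Add(Pow(Add(9, 1), Rational(1, 2)), 16)) = Mul(7, Add(Pow(10, Rational(1, 2)), 16)) = Mul(7, Add(16, Pow(10, Rational(1, 2)))) = Add(112, Mul(7, Pow(10, Rational(1, 2))))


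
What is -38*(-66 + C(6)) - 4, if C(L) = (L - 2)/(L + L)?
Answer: 7474/3 ≈ 2491.3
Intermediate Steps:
C(L) = (-2 + L)/(2*L) (C(L) = (-2 + L)/((2*L)) = (-2 + L)*(1/(2*L)) = (-2 + L)/(2*L))
-38*(-66 + C(6)) - 4 = -38*(-66 + (½)*(-2 + 6)/6) - 4 = -38*(-66 + (½)*(⅙)*4) - 4 = -38*(-66 + ⅓) - 4 = -38*(-197/3) - 4 = 7486/3 - 4 = 7474/3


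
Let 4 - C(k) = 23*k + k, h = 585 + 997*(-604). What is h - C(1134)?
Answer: -574391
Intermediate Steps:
h = -601603 (h = 585 - 602188 = -601603)
C(k) = 4 - 24*k (C(k) = 4 - (23*k + k) = 4 - 24*k)
h - C(1134) = -601603 - (4 - 24*1134) = -601603 - (4 - 27216) = -601603 - 1*(-27212) = -601603 + 27212 = -574391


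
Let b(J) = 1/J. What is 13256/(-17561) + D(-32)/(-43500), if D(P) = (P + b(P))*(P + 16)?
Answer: -46850881/61112280 ≈ -0.76664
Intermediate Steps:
D(P) = (16 + P)*(P + 1/P) (D(P) = (P + 1/P)*(P + 16) = (P + 1/P)*(16 + P) = (16 + P)*(P + 1/P))
13256/(-17561) + D(-32)/(-43500) = 13256/(-17561) + (1 + (-32)**2 + 16*(-32) + 16/(-32))/(-43500) = 13256*(-1/17561) + (1 + 1024 - 512 + 16*(-1/32))*(-1/43500) = -13256/17561 + (1 + 1024 - 512 - 1/2)*(-1/43500) = -13256/17561 + (1025/2)*(-1/43500) = -13256/17561 - 41/3480 = -46850881/61112280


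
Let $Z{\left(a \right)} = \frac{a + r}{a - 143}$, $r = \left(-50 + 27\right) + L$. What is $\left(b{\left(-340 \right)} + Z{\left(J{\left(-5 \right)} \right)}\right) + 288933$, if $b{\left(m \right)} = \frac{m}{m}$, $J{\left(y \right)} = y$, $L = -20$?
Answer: $\frac{10690570}{37} \approx 2.8893 \cdot 10^{5}$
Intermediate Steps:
$r = -43$ ($r = \left(-50 + 27\right) - 20 = -23 - 20 = -43$)
$Z{\left(a \right)} = \frac{-43 + a}{-143 + a}$ ($Z{\left(a \right)} = \frac{a - 43}{a - 143} = \frac{-43 + a}{-143 + a}$)
$b{\left(m \right)} = 1$
$\left(b{\left(-340 \right)} + Z{\left(J{\left(-5 \right)} \right)}\right) + 288933 = \left(1 + \frac{-43 - 5}{-143 - 5}\right) + 288933 = \left(1 + \frac{1}{-148} \left(-48\right)\right) + 288933 = \left(1 - - \frac{12}{37}\right) + 288933 = \left(1 + \frac{12}{37}\right) + 288933 = \frac{49}{37} + 288933 = \frac{10690570}{37}$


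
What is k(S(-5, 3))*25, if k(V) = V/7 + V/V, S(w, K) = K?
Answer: 250/7 ≈ 35.714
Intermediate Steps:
k(V) = 1 + V/7 (k(V) = V*(1/7) + 1 = V/7 + 1 = 1 + V/7)
k(S(-5, 3))*25 = (1 + (1/7)*3)*25 = (1 + 3/7)*25 = (10/7)*25 = 250/7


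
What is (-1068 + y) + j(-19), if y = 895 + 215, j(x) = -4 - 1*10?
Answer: 28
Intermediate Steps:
j(x) = -14 (j(x) = -4 - 10 = -14)
y = 1110
(-1068 + y) + j(-19) = (-1068 + 1110) - 14 = 42 - 14 = 28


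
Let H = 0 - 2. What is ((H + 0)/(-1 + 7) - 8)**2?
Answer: 625/9 ≈ 69.444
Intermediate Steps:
H = -2
((H + 0)/(-1 + 7) - 8)**2 = ((-2 + 0)/(-1 + 7) - 8)**2 = (-2/6 - 8)**2 = (-2*1/6 - 8)**2 = (-1/3 - 8)**2 = (-25/3)**2 = 625/9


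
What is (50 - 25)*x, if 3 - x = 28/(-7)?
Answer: 175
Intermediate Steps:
x = 7 (x = 3 - 28/(-7) = 3 - 28*(-1)/7 = 3 - 1*(-4) = 3 + 4 = 7)
(50 - 25)*x = (50 - 25)*7 = 25*7 = 175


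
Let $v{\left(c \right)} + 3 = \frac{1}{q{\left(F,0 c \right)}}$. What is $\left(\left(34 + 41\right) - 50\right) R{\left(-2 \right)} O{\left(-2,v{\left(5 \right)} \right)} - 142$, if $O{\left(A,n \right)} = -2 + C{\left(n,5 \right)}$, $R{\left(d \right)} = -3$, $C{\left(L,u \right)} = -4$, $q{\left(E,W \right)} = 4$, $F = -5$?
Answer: $308$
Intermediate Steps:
$v{\left(c \right)} = - \frac{11}{4}$ ($v{\left(c \right)} = -3 + \frac{1}{4} = - \frac{11}{4}$)
$O{\left(A,n \right)} = -6$ ($O{\left(A,n \right)} = -2 - 4 = -6$)
$\left(\left(34 + 41\right) - 50\right) R{\left(-2 \right)} O{\left(-2,v{\left(5 \right)} \right)} - 142 = \left(\left(34 + 41\right) - 50\right) \left(\left(-3\right) \left(-6\right)\right) - 142 = \left(75 - 50\right) 18 - 142 = 25 \cdot 18 - 142 = 450 - 142 = 308$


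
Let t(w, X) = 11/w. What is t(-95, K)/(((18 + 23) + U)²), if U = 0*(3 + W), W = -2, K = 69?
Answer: -11/159695 ≈ -6.8881e-5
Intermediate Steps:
U = 0 (U = 0*(3 - 2) = 0*1 = 0)
t(-95, K)/(((18 + 23) + U)²) = (11/(-95))/(((18 + 23) + 0)²) = (11*(-1/95))/((41 + 0)²) = -11/(95*(41²)) = -11/95/1681 = -11/95*1/1681 = -11/159695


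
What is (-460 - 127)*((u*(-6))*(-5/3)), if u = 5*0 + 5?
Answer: -29350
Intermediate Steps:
u = 5 (u = 0 + 5 = 5)
(-460 - 127)*((u*(-6))*(-5/3)) = (-460 - 127)*((5*(-6))*(-5/3)) = -(-17610)*(-5*1/3) = -(-17610)*(-5)/3 = -587*50 = -29350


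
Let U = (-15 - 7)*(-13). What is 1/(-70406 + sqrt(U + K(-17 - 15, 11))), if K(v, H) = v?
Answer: -35203/2478502291 - sqrt(254)/4957004582 ≈ -1.4207e-5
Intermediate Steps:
U = 286 (U = -22*(-13) = 286)
1/(-70406 + sqrt(U + K(-17 - 15, 11))) = 1/(-70406 + sqrt(286 + (-17 - 15))) = 1/(-70406 + sqrt(286 - 32)) = 1/(-70406 + sqrt(254))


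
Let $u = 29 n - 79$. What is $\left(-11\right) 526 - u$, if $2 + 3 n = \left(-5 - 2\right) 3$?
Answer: $- \frac{16454}{3} \approx -5484.7$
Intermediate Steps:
$n = - \frac{23}{3}$ ($n = - \frac{2}{3} + \frac{\left(-5 - 2\right) 3}{3} = - \frac{2}{3} + \frac{\left(-7\right) 3}{3} = - \frac{2}{3} + \frac{1}{3} \left(-21\right) = - \frac{2}{3} - 7 = - \frac{23}{3} \approx -7.6667$)
$u = - \frac{904}{3}$ ($u = 29 \left(- \frac{23}{3}\right) - 79 = - \frac{667}{3} - 79 = - \frac{904}{3} \approx -301.33$)
$\left(-11\right) 526 - u = \left(-11\right) 526 - - \frac{904}{3} = -5786 + \frac{904}{3} = - \frac{16454}{3}$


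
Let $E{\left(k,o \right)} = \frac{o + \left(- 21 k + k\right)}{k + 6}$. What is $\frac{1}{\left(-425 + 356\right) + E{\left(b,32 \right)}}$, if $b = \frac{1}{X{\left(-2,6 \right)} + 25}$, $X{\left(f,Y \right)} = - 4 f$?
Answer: $- \frac{199}{12695} \approx -0.015675$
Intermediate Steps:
$b = \frac{1}{33}$ ($b = \frac{1}{\left(-4\right) \left(-2\right) + 25} = \frac{1}{8 + 25} = \frac{1}{33} \approx 0.030303$)
$E{\left(k,o \right)} = \frac{o - 20 k}{6 + k}$
$\frac{1}{\left(-425 + 356\right) + E{\left(b,32 \right)}} = \frac{1}{\left(-425 + 356\right) + \frac{32 - \frac{20}{33}}{6 + \frac{1}{33}}} = \frac{1}{-69 + \frac{32 - \frac{20}{33}}{\frac{199}{33}}} = \frac{1}{-69 + \frac{33}{199} \cdot \frac{1036}{33}} = \frac{1}{-69 + \frac{1036}{199}} = \frac{1}{- \frac{12695}{199}} = - \frac{199}{12695}$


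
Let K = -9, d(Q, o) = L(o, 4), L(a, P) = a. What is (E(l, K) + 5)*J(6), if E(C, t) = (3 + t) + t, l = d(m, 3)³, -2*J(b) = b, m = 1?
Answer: 30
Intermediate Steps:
d(Q, o) = o
J(b) = -b/2
l = 27 (l = 3³ = 27)
E(C, t) = 3 + 2*t
(E(l, K) + 5)*J(6) = ((3 + 2*(-9)) + 5)*(-½*6) = ((3 - 18) + 5)*(-3) = (-15 + 5)*(-3) = -10*(-3) = 30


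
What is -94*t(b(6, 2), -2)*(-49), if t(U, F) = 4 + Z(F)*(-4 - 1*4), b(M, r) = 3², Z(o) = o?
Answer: 92120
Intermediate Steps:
b(M, r) = 9
t(U, F) = 4 - 8*F (t(U, F) = 4 + F*(-4 - 1*4) = 4 + F*(-4 - 4) = 4 + F*(-8) = 4 - 8*F)
-94*t(b(6, 2), -2)*(-49) = -94*(4 - 8*(-2))*(-49) = -94*(4 + 16)*(-49) = -94*20*(-49) = -1880*(-49) = 92120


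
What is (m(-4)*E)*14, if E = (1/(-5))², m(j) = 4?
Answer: 56/25 ≈ 2.2400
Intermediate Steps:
E = 1/25 (E = (-⅕)² = 1/25 ≈ 0.040000)
(m(-4)*E)*14 = (4*(1/25))*14 = (4/25)*14 = 56/25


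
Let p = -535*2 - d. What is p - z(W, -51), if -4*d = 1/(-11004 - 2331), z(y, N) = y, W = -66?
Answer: -53553361/53340 ≈ -1004.0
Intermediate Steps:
d = 1/53340 (d = -1/(4*(-11004 - 2331)) = -¼/(-13335) = -¼*(-1/13335) = 1/53340 ≈ 1.8748e-5)
p = -57073801/53340 (p = -535*2 - 1*1/53340 = -1070 - 1/53340 = -57073801/53340 ≈ -1070.0)
p - z(W, -51) = -57073801/53340 - 1*(-66) = -57073801/53340 + 66 = -53553361/53340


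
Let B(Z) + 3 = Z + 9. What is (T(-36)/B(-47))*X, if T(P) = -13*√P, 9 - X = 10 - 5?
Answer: 312*I/41 ≈ 7.6098*I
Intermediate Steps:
X = 4 (X = 9 - (10 - 5) = 9 - 1*5 = 9 - 5 = 4)
B(Z) = 6 + Z (B(Z) = -3 + (Z + 9) = -3 + (9 + Z) = 6 + Z)
(T(-36)/B(-47))*X = ((-78*I)/(6 - 47))*4 = (-78*I/(-41))*4 = (-78*I*(-1/41))*4 = (78*I/41)*4 = 312*I/41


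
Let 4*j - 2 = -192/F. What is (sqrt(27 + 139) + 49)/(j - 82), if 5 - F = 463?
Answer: -22442/37279 - 458*sqrt(166)/37279 ≈ -0.76029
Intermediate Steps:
F = -458 (F = 5 - 1*463 = 5 - 463 = -458)
j = 277/458 (j = 1/2 + (-192/(-458))/4 = 1/2 + (-192*(-1/458))/4 = 1/2 + (1/4)*(96/229) = 1/2 + 24/229 = 277/458 ≈ 0.60480)
(sqrt(27 + 139) + 49)/(j - 82) = (sqrt(27 + 139) + 49)/(277/458 - 82) = (sqrt(166) + 49)/(-37279/458) = (49 + sqrt(166))*(-458/37279) = -22442/37279 - 458*sqrt(166)/37279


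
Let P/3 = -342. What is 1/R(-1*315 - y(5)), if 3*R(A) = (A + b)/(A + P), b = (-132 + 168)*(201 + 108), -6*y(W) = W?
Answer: -24123/64859 ≈ -0.37193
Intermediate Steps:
y(W) = -W/6
P = -1026 (P = 3*(-342) = -1026)
b = 11124 (b = 36*309 = 11124)
R(A) = (11124 + A)/(3*(-1026 + A)) (R(A) = ((A + 11124)/(A - 1026))/3 = ((11124 + A)/(-1026 + A))/3 = (11124 + A)/(3*(-1026 + A)))
1/R(-1*315 - y(5)) = 1/((11124 + (-1*315 - (-1)*5/6))/(3*(-1026 + (-1*315 - (-1)*5/6)))) = 1/((11124 + (-315 - 1*(-⅚)))/(3*(-1026 + (-315 - 1*(-⅚))))) = 1/((11124 + (-315 + ⅚))/(3*(-1026 + (-315 + ⅚)))) = 1/((11124 - 1885/6)/(3*(-1026 - 1885/6))) = 1/((⅓)*(64859/6)/(-8041/6)) = 1/((⅓)*(-6/8041)*(64859/6)) = 1/(-64859/24123) = -24123/64859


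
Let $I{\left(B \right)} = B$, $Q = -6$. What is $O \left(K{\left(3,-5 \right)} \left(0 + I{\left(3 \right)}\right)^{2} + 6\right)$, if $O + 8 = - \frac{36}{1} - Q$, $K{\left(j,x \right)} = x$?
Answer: $1482$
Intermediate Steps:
$O = -38$ ($O = -8 - \left(-6 + \frac{36}{1}\right) = -8 + \left(\left(-36\right) 1 + 6\right) = -8 + \left(-36 + 6\right) = -8 - 30 = -38$)
$O \left(K{\left(3,-5 \right)} \left(0 + I{\left(3 \right)}\right)^{2} + 6\right) = - 38 \left(- 5 \left(0 + 3\right)^{2} + 6\right) = - 38 \left(- 5 \cdot 3^{2} + 6\right) = - 38 \left(\left(-5\right) 9 + 6\right) = - 38 \left(-45 + 6\right) = \left(-38\right) \left(-39\right) = 1482$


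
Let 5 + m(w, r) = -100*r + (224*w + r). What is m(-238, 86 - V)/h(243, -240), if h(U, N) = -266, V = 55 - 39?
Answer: 60247/266 ≈ 226.49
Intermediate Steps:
V = 16
m(w, r) = -5 - 99*r + 224*w (m(w, r) = -5 + (-100*r + (224*w + r)) = -5 + (-100*r + (r + 224*w)) = -5 + (-99*r + 224*w) = -5 - 99*r + 224*w)
m(-238, 86 - V)/h(243, -240) = (-5 - 99*(86 - 1*16) + 224*(-238))/(-266) = (-5 - 99*(86 - 16) - 53312)*(-1/266) = (-5 - 99*70 - 53312)*(-1/266) = (-5 - 6930 - 53312)*(-1/266) = -60247*(-1/266) = 60247/266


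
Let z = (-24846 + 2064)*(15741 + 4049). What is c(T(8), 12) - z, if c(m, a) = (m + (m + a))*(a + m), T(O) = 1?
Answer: 450855962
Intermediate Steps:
c(m, a) = (a + m)*(a + 2*m) (c(m, a) = (m + (a + m))*(a + m) = (a + 2*m)*(a + m) = (a + m)*(a + 2*m))
z = -450855780 (z = -22782*19790 = -450855780)
c(T(8), 12) - z = (12² + 2*1² + 3*12*1) - 1*(-450855780) = (144 + 2*1 + 36) + 450855780 = (144 + 2 + 36) + 450855780 = 182 + 450855780 = 450855962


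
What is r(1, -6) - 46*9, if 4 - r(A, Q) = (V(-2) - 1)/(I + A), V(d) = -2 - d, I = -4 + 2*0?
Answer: -1231/3 ≈ -410.33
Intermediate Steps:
I = -4 (I = -4 + 0 = -4)
r(A, Q) = 4 + 1/(-4 + A) (r(A, Q) = 4 - ((-2 - 1*(-2)) - 1)/(-4 + A) = 4 - ((-2 + 2) - 1)/(-4 + A) = 4 - (0 - 1)/(-4 + A) = 4 - (-1)/(-4 + A) = 4 + 1/(-4 + A))
r(1, -6) - 46*9 = (-15 + 4*1)/(-4 + 1) - 46*9 = (-15 + 4)/(-3) - 414 = -1/3*(-11) - 414 = 11/3 - 414 = -1231/3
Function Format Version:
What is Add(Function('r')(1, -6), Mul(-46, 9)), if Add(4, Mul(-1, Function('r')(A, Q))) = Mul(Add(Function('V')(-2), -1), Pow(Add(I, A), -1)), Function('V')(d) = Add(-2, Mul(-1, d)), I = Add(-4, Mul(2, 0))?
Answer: Rational(-1231, 3) ≈ -410.33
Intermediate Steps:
I = -4 (I = Add(-4, 0) = -4)
Function('r')(A, Q) = Add(4, Pow(Add(-4, A), -1)) (Function('r')(A, Q) = Add(4, Mul(-1, Mul(Add(Add(-2, Mul(-1, -2)), -1), Pow(Add(-4, A), -1)))) = Add(4, Mul(-1, Mul(Add(Add(-2, 2), -1), Pow(Add(-4, A), -1)))) = Add(4, Mul(-1, Mul(Add(0, -1), Pow(Add(-4, A), -1)))) = Add(4, Mul(-1, Mul(-1, Pow(Add(-4, A), -1)))) = Add(4, Pow(Add(-4, A), -1)))
Add(Function('r')(1, -6), Mul(-46, 9)) = Add(Mul(Pow(Add(-4, 1), -1), Add(-15, Mul(4, 1))), Mul(-46, 9)) = Add(Mul(Pow(-3, -1), Add(-15, 4)), -414) = Add(Mul(Rational(-1, 3), -11), -414) = Add(Rational(11, 3), -414) = Rational(-1231, 3)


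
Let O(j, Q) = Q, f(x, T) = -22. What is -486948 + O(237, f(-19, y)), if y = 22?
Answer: -486970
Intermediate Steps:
-486948 + O(237, f(-19, y)) = -486948 - 22 = -486970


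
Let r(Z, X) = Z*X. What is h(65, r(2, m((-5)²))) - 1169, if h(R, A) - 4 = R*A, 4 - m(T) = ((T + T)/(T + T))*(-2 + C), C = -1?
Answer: -255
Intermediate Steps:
m(T) = 7 (m(T) = 4 - (T + T)/(T + T)*(-2 - 1) = 4 - (2*T)/((2*T))*(-3) = 4 - (2*T)*(1/(2*T))*(-3) = 4 - (-3) = 4 - 1*(-3) = 4 + 3 = 7)
r(Z, X) = X*Z
h(R, A) = 4 + A*R (h(R, A) = 4 + R*A = 4 + A*R)
h(65, r(2, m((-5)²))) - 1169 = (4 + (7*2)*65) - 1169 = (4 + 14*65) - 1169 = (4 + 910) - 1169 = 914 - 1169 = -255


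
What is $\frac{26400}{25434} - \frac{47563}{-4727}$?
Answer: $\frac{222418357}{20037753} \approx 11.1$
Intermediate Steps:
$\frac{26400}{25434} - \frac{47563}{-4727} = 26400 \cdot \frac{1}{25434} - - \frac{47563}{4727} = \frac{4400}{4239} + \frac{47563}{4727} = \frac{222418357}{20037753}$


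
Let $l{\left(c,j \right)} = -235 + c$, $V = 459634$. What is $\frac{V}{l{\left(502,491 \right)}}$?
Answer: $\frac{459634}{267} \approx 1721.5$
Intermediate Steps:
$\frac{V}{l{\left(502,491 \right)}} = \frac{459634}{-235 + 502} = \frac{459634}{267}$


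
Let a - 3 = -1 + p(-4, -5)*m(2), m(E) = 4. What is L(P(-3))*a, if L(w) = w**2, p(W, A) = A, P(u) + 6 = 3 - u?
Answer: 0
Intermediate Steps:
P(u) = -3 - u (P(u) = -6 + (3 - u) = -3 - u)
a = -18 (a = 3 + (-1 - 5*4) = 3 + (-1 - 20) = 3 - 21 = -18)
L(P(-3))*a = (-3 - 1*(-3))**2*(-18) = (-3 + 3)**2*(-18) = 0**2*(-18) = 0*(-18) = 0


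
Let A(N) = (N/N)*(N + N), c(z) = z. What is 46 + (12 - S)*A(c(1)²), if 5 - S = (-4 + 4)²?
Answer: 60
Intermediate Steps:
S = 5 (S = 5 - (-4 + 4)² = 5 - 1*0² = 5 - 1*0 = 5 + 0 = 5)
A(N) = 2*N (A(N) = 1*(2*N) = 2*N)
46 + (12 - S)*A(c(1)²) = 46 + (12 - 1*5)*(2*1²) = 46 + (12 - 5)*(2*1) = 46 + 7*2 = 46 + 14 = 60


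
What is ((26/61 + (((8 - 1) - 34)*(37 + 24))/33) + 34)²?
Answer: 107931321/450241 ≈ 239.72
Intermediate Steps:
((26/61 + (((8 - 1) - 34)*(37 + 24))/33) + 34)² = ((26*(1/61) + ((7 - 34)*61)*(1/33)) + 34)² = ((26/61 - 27*61*(1/33)) + 34)² = ((26/61 - 1647*1/33) + 34)² = ((26/61 - 549/11) + 34)² = (-33203/671 + 34)² = (-10389/671)² = 107931321/450241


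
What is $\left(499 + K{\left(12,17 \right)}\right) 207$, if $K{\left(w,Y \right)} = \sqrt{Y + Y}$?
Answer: $103293 + 207 \sqrt{34} \approx 1.045 \cdot 10^{5}$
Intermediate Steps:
$K{\left(w,Y \right)} = \sqrt{2} \sqrt{Y}$ ($K{\left(w,Y \right)} = \sqrt{2 Y} = \sqrt{2} \sqrt{Y}$)
$\left(499 + K{\left(12,17 \right)}\right) 207 = \left(499 + \sqrt{2} \sqrt{17}\right) 207 = \left(499 + \sqrt{34}\right) 207 = 103293 + 207 \sqrt{34}$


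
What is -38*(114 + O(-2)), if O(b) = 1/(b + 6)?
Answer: -8683/2 ≈ -4341.5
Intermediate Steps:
O(b) = 1/(6 + b)
-38*(114 + O(-2)) = -38*(114 + 1/(6 - 2)) = -38*(114 + 1/4) = -38*(114 + ¼) = -38*457/4 = -8683/2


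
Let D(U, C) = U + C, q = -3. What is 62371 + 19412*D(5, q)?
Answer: 101195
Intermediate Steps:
D(U, C) = C + U
62371 + 19412*D(5, q) = 62371 + 19412*(-3 + 5) = 62371 + 19412*2 = 62371 + 38824 = 101195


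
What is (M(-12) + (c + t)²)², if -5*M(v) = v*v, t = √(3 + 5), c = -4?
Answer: 13376/25 + 768*√2/5 ≈ 752.26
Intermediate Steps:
t = 2*√2 (t = √8 = 2*√2 ≈ 2.8284)
M(v) = -v²/5 (M(v) = -v*v/5 = -v²/5)
(M(-12) + (c + t)²)² = (-⅕*(-12)² + (-4 + 2*√2)²)² = (-⅕*144 + (-4 + 2*√2)²)² = (-144/5 + (-4 + 2*√2)²)²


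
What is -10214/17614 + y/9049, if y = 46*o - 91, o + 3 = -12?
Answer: -53091510/79694543 ≈ -0.66619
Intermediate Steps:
o = -15 (o = -3 - 12 = -15)
y = -781 (y = 46*(-15) - 91 = -690 - 91 = -781)
-10214/17614 + y/9049 = -10214/17614 - 781/9049 = -10214*1/17614 - 781*1/9049 = -5107/8807 - 781/9049 = -53091510/79694543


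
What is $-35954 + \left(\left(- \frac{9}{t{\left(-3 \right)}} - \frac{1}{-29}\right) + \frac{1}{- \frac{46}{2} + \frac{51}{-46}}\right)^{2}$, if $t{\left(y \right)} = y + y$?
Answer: $- \frac{148743969581447}{4137319684} \approx -35952.0$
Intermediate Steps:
$t{\left(y \right)} = 2 y$
$-35954 + \left(\left(- \frac{9}{t{\left(-3 \right)}} - \frac{1}{-29}\right) + \frac{1}{- \frac{46}{2} + \frac{51}{-46}}\right)^{2} = -35954 + \left(\left(- \frac{9}{2 \left(-3\right)} - \frac{1}{-29}\right) + \frac{1}{- \frac{46}{2} + \frac{51}{-46}}\right)^{2} = -35954 + \left(\left(- \frac{9}{-6} - - \frac{1}{29}\right) + \frac{1}{\left(-46\right) \frac{1}{2} + 51 \left(- \frac{1}{46}\right)}\right)^{2} = -35954 + \left(\left(\left(-9\right) \left(- \frac{1}{6}\right) + \frac{1}{29}\right) + \frac{1}{-23 - \frac{51}{46}}\right)^{2} = -35954 + \left(\left(\frac{3}{2} + \frac{1}{29}\right) + \frac{1}{- \frac{1109}{46}}\right)^{2} = -35954 + \left(\frac{89}{58} - \frac{46}{1109}\right)^{2} = -35954 + \left(\frac{96033}{64322}\right)^{2} = -35954 + \frac{9222337089}{4137319684} = - \frac{148743969581447}{4137319684}$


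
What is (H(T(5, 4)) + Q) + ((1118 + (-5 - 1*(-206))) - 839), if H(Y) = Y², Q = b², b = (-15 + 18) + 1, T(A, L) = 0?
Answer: 496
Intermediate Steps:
b = 4 (b = 3 + 1 = 4)
Q = 16 (Q = 4² = 16)
(H(T(5, 4)) + Q) + ((1118 + (-5 - 1*(-206))) - 839) = (0² + 16) + ((1118 + (-5 - 1*(-206))) - 839) = (0 + 16) + ((1118 + (-5 + 206)) - 839) = 16 + ((1118 + 201) - 839) = 16 + (1319 - 839) = 16 + 480 = 496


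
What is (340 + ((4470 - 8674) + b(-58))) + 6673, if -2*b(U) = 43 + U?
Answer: 5633/2 ≈ 2816.5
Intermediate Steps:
b(U) = -43/2 - U/2 (b(U) = -(43 + U)/2 = -43/2 - U/2)
(340 + ((4470 - 8674) + b(-58))) + 6673 = (340 + ((4470 - 8674) + (-43/2 - ½*(-58)))) + 6673 = (340 + (-4204 + (-43/2 + 29))) + 6673 = (340 + (-4204 + 15/2)) + 6673 = (340 - 8393/2) + 6673 = -7713/2 + 6673 = 5633/2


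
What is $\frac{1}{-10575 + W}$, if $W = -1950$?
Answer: $- \frac{1}{12525} \approx -7.984 \cdot 10^{-5}$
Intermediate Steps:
$\frac{1}{-10575 + W} = \frac{1}{-10575 - 1950} = \frac{1}{-12525} = - \frac{1}{12525}$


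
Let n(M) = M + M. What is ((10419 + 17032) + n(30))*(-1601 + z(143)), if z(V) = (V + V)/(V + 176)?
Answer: -1276592933/29 ≈ -4.4020e+7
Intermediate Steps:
n(M) = 2*M
z(V) = 2*V/(176 + V) (z(V) = (2*V)/(176 + V) = 2*V/(176 + V))
((10419 + 17032) + n(30))*(-1601 + z(143)) = ((10419 + 17032) + 2*30)*(-1601 + 2*143/(176 + 143)) = (27451 + 60)*(-1601 + 2*143/319) = 27511*(-1601 + 2*143*(1/319)) = 27511*(-1601 + 26/29) = 27511*(-46403/29) = -1276592933/29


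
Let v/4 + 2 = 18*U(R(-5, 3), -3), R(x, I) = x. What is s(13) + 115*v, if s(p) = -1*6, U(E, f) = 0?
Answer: -926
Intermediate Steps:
s(p) = -6
v = -8 (v = -8 + 4*(18*0) = -8 + 4*0 = -8 + 0 = -8)
s(13) + 115*v = -6 + 115*(-8) = -6 - 920 = -926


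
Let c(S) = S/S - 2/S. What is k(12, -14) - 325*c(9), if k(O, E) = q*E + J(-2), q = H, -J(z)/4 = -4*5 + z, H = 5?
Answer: -2113/9 ≈ -234.78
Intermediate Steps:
J(z) = 80 - 4*z (J(z) = -4*(-4*5 + z) = -4*(-20 + z) = 80 - 4*z)
q = 5
k(O, E) = 88 + 5*E (k(O, E) = 5*E + (80 - 4*(-2)) = 5*E + (80 + 8) = 5*E + 88 = 88 + 5*E)
c(S) = 1 - 2/S
k(12, -14) - 325*c(9) = (88 + 5*(-14)) - 325*(-2 + 9)/9 = (88 - 70) - 325*7/9 = 18 - 325*7/9 = 18 - 2275/9 = -2113/9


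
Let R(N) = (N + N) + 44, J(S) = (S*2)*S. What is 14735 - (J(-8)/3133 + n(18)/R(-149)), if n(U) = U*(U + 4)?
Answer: 5863527963/397891 ≈ 14737.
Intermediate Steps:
J(S) = 2*S² (J(S) = (2*S)*S = 2*S²)
n(U) = U*(4 + U)
R(N) = 44 + 2*N (R(N) = 2*N + 44 = 44 + 2*N)
14735 - (J(-8)/3133 + n(18)/R(-149)) = 14735 - ((2*(-8)²)/3133 + (18*(4 + 18))/(44 + 2*(-149))) = 14735 - ((2*64)*(1/3133) + (18*22)/(44 - 298)) = 14735 - (128*(1/3133) + 396/(-254)) = 14735 - (128/3133 + 396*(-1/254)) = 14735 - (128/3133 - 198/127) = 14735 - 1*(-604078/397891) = 14735 + 604078/397891 = 5863527963/397891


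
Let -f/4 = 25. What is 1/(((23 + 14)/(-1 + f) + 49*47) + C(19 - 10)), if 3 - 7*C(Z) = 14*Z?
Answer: 707/1615539 ≈ 0.00043762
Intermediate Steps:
f = -100 (f = -4*25 = -100)
C(Z) = 3/7 - 2*Z
1/(((23 + 14)/(-1 + f) + 49*47) + C(19 - 10)) = 1/(((23 + 14)/(-1 - 100) + 49*47) + (3/7 - 2*(19 - 10))) = 1/((37/(-101) + 2303) + (3/7 - 2*9)) = 1/((37*(-1/101) + 2303) + (3/7 - 18)) = 1/((-37/101 + 2303) - 123/7) = 1/(232566/101 - 123/7) = 1/(1615539/707) = 707/1615539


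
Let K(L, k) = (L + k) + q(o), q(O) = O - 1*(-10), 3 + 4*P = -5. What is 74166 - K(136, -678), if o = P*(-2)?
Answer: 74694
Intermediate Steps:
P = -2 (P = -¾ + (¼)*(-5) = -¾ - 5/4 = -2)
o = 4 (o = -2*(-2) = 4)
q(O) = 10 + O (q(O) = O + 10 = 10 + O)
K(L, k) = 14 + L + k (K(L, k) = (L + k) + (10 + 4) = (L + k) + 14 = 14 + L + k)
74166 - K(136, -678) = 74166 - (14 + 136 - 678) = 74166 - 1*(-528) = 74166 + 528 = 74694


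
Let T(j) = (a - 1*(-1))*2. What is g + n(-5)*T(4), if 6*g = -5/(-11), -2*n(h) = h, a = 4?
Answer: 1655/66 ≈ 25.076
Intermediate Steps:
n(h) = -h/2
g = 5/66 (g = (-5/(-11))/6 = (-5*(-1/11))/6 = (⅙)*(5/11) = 5/66 ≈ 0.075758)
T(j) = 10 (T(j) = (4 - 1*(-1))*2 = (4 + 1)*2 = 5*2 = 10)
g + n(-5)*T(4) = 5/66 - ½*(-5)*10 = 5/66 + (5/2)*10 = 5/66 + 25 = 1655/66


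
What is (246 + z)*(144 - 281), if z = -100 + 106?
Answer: -34524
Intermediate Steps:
z = 6
(246 + z)*(144 - 281) = (246 + 6)*(144 - 281) = 252*(-137) = -34524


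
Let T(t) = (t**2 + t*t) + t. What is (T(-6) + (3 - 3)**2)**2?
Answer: 4356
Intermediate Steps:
T(t) = t + 2*t**2 (T(t) = (t**2 + t**2) + t = 2*t**2 + t = t + 2*t**2)
(T(-6) + (3 - 3)**2)**2 = (-6*(1 + 2*(-6)) + (3 - 3)**2)**2 = (-6*(1 - 12) + 0**2)**2 = (-6*(-11) + 0)**2 = (66 + 0)**2 = 66**2 = 4356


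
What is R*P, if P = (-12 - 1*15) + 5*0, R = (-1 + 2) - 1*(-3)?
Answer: -108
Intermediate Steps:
R = 4 (R = 1 + 3 = 4)
P = -27 (P = (-12 - 15) + 0 = -27 + 0 = -27)
R*P = 4*(-27) = -108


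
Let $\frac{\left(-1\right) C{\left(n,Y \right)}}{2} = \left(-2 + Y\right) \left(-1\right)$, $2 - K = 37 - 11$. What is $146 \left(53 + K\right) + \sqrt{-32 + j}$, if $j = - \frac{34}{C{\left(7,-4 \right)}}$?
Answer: $4234 + \frac{5 i \sqrt{42}}{6} \approx 4234.0 + 5.4006 i$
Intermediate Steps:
$K = -24$ ($K = 2 - \left(37 - 11\right) = 2 - 26 = -24$)
$C{\left(n,Y \right)} = -4 + 2 Y$ ($C{\left(n,Y \right)} = - 2 \left(-2 + Y\right) \left(-1\right) = - 2 \left(2 - Y\right) = -4 + 2 Y$)
$j = \frac{17}{6}$ ($j = - \frac{34}{-4 + 2 \left(-4\right)} = - \frac{34}{-4 - 8} = - \frac{34}{-12} = \left(-34\right) \left(- \frac{1}{12}\right) = \frac{17}{6} \approx 2.8333$)
$146 \left(53 + K\right) + \sqrt{-32 + j} = 146 \left(53 - 24\right) + \sqrt{-32 + \frac{17}{6}} = 146 \cdot 29 + \sqrt{- \frac{175}{6}} = 4234 + \frac{5 i \sqrt{42}}{6}$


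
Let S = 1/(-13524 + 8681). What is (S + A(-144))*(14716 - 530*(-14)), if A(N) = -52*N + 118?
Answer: 815398530552/4843 ≈ 1.6837e+8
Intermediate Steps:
A(N) = 118 - 52*N
S = -1/4843 (S = 1/(-4843) = -1/4843 ≈ -0.00020648)
(S + A(-144))*(14716 - 530*(-14)) = (-1/4843 + (118 - 52*(-144)))*(14716 - 530*(-14)) = (-1/4843 + (118 + 7488))*(14716 + 7420) = (-1/4843 + 7606)*22136 = (36835857/4843)*22136 = 815398530552/4843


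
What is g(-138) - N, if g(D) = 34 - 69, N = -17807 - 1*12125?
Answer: 29897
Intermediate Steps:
N = -29932 (N = -17807 - 12125 = -29932)
g(D) = -35
g(-138) - N = -35 - 1*(-29932) = -35 + 29932 = 29897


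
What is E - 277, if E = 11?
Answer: -266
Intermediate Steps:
E - 277 = 11 - 277 = -266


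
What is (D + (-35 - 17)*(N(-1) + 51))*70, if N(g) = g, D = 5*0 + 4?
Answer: -181720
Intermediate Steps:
D = 4 (D = 0 + 4 = 4)
(D + (-35 - 17)*(N(-1) + 51))*70 = (4 + (-35 - 17)*(-1 + 51))*70 = (4 - 52*50)*70 = (4 - 2600)*70 = -2596*70 = -181720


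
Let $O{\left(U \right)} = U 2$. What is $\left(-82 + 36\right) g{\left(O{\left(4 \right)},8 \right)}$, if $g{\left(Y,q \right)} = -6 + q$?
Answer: $-92$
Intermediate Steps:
$O{\left(U \right)} = 2 U$
$\left(-82 + 36\right) g{\left(O{\left(4 \right)},8 \right)} = \left(-82 + 36\right) \left(-6 + 8\right) = \left(-46\right) 2 = -92$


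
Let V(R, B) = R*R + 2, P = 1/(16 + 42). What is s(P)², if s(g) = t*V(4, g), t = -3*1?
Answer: 2916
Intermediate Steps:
P = 1/58 ≈ 0.017241
V(R, B) = 2 + R² (V(R, B) = R² + 2 = 2 + R²)
t = -3
s(g) = -54 (s(g) = -3*(2 + 4²) = -3*(2 + 16) = -3*18 = -54)
s(P)² = (-54)² = 2916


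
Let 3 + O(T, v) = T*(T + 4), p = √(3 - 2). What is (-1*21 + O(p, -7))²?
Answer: 361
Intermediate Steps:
p = 1 (p = √1 = 1)
O(T, v) = -3 + T*(4 + T) (O(T, v) = -3 + T*(T + 4) = -3 + T*(4 + T))
(-1*21 + O(p, -7))² = (-1*21 + (-3 + 1² + 4*1))² = (-21 + (-3 + 1 + 4))² = (-21 + 2)² = (-19)² = 361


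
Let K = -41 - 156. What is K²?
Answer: 38809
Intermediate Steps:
K = -197
K² = (-197)² = 38809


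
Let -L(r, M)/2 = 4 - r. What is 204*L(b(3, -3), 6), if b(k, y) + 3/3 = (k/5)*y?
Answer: -13872/5 ≈ -2774.4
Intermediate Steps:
b(k, y) = -1 + k*y/5 (b(k, y) = -1 + (k/5)*y = -1 + k*y/5)
L(r, M) = -8 + 2*r (L(r, M) = -2*(4 - r) = -8 + 2*r)
204*L(b(3, -3), 6) = 204*(-8 + 2*(-1 + (⅕)*3*(-3))) = 204*(-8 + 2*(-1 - 9/5)) = 204*(-8 + 2*(-14/5)) = 204*(-8 - 28/5) = 204*(-68/5) = -13872/5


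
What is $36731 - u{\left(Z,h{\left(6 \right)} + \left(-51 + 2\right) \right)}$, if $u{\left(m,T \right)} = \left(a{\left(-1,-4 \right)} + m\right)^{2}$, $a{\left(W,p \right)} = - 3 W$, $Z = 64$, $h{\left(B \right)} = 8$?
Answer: $32242$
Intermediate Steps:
$u{\left(m,T \right)} = \left(3 + m\right)^{2}$ ($u{\left(m,T \right)} = \left(\left(-3\right) \left(-1\right) + m\right)^{2} = \left(3 + m\right)^{2}$)
$36731 - u{\left(Z,h{\left(6 \right)} + \left(-51 + 2\right) \right)} = 36731 - \left(3 + 64\right)^{2} = 36731 - 67^{2} = 36731 - 4489 = 32242$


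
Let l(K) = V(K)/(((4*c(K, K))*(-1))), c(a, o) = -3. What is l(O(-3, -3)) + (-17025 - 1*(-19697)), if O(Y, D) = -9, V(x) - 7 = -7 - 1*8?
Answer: 8014/3 ≈ 2671.3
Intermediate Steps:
V(x) = -8 (V(x) = 7 + (-7 - 1*8) = 7 + (-7 - 8) = 7 - 15 = -8)
l(K) = -⅔ (l(K) = -8/((4*(-3))*(-1)) = -8/((-12*(-1))) = -8/12 = -8*1/12 = -⅔)
l(O(-3, -3)) + (-17025 - 1*(-19697)) = -⅔ + (-17025 - 1*(-19697)) = -⅔ + (-17025 + 19697) = -⅔ + 2672 = 8014/3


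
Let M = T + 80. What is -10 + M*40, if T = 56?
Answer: 5430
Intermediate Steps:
M = 136 (M = 56 + 80 = 136)
-10 + M*40 = -10 + 136*40 = -10 + 5440 = 5430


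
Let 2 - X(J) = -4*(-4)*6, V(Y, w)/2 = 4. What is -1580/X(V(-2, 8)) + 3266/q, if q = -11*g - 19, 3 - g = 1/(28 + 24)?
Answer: -5854634/126571 ≈ -46.256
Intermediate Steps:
g = 155/52 (g = 3 - 1/(28 + 24) = 3 - 1/52 = 155/52 ≈ 2.9808)
V(Y, w) = 8 (V(Y, w) = 2*4 = 8)
q = -2693/52 (q = -11*155/52 - 19 = -1705/52 - 19 = -2693/52 ≈ -51.788)
X(J) = -94 (X(J) = 2 - (-4*(-4))*6 = 2 - 16*6 = 2 - 1*96 = 2 - 96 = -94)
-1580/X(V(-2, 8)) + 3266/q = -1580/(-94) + 3266/(-2693/52) = -1580*(-1/94) + 3266*(-52/2693) = 790/47 - 169832/2693 = -5854634/126571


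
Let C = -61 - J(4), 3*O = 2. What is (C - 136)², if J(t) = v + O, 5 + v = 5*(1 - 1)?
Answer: 334084/9 ≈ 37120.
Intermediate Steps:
v = -5 (v = -5 + 5*(1 - 1) = -5 + 5*0 = -5 + 0 = -5)
O = ⅔ (O = (⅓)*2 = ⅔ ≈ 0.66667)
J(t) = -13/3 (J(t) = -5 + ⅔ = -13/3)
C = -170/3 (C = -61 - 1*(-13/3) = -61 + 13/3 = -170/3 ≈ -56.667)
(C - 136)² = (-170/3 - 136)² = (-578/3)² = 334084/9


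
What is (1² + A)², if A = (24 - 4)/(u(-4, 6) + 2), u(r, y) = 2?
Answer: 36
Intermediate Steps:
A = 5 (A = (24 - 4)/(2 + 2) = 20/4 = 20*(¼) = 5)
(1² + A)² = (1² + 5)² = (1 + 5)² = 6² = 36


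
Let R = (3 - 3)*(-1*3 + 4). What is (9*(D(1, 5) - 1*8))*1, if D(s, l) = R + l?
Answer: -27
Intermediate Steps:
R = 0 (R = 0*(-3 + 4) = 0*1 = 0)
D(s, l) = l (D(s, l) = 0 + l = l)
(9*(D(1, 5) - 1*8))*1 = (9*(5 - 1*8))*1 = (9*(5 - 8))*1 = (9*(-3))*1 = -27*1 = -27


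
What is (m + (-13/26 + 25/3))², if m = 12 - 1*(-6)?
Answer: 24025/36 ≈ 667.36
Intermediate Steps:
m = 18 (m = 12 + 6 = 18)
(m + (-13/26 + 25/3))² = (18 + (-13/26 + 25/3))² = (18 + (-13*1/26 + 25*(⅓)))² = (18 + (-½ + 25/3))² = (18 + 47/6)² = (155/6)² = 24025/36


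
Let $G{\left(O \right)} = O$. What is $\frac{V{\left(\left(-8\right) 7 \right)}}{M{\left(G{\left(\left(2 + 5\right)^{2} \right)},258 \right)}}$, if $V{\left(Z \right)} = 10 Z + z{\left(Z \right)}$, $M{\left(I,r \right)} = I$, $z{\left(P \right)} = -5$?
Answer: $- \frac{565}{49} \approx -11.531$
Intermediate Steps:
$V{\left(Z \right)} = -5 + 10 Z$ ($V{\left(Z \right)} = 10 Z - 5 = -5 + 10 Z$)
$\frac{V{\left(\left(-8\right) 7 \right)}}{M{\left(G{\left(\left(2 + 5\right)^{2} \right)},258 \right)}} = \frac{-5 + 10 \left(\left(-8\right) 7\right)}{\left(2 + 5\right)^{2}} = \frac{-5 + 10 \left(-56\right)}{7^{2}} = \frac{-5 - 560}{49} = \left(-565\right) \frac{1}{49} = - \frac{565}{49}$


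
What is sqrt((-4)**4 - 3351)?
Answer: I*sqrt(3095) ≈ 55.633*I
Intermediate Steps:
sqrt((-4)**4 - 3351) = sqrt(256 - 3351) = sqrt(-3095) = I*sqrt(3095)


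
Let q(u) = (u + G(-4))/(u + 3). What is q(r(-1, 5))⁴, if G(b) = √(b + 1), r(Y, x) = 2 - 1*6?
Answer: (4 - I*√3)⁴ ≈ -23.0 - 360.27*I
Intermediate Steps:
r(Y, x) = -4 (r(Y, x) = 2 - 6 = -4)
G(b) = √(1 + b)
q(u) = (u + I*√3)/(3 + u) (q(u) = (u + √(1 - 4))/(u + 3) = (u + √(-3))/(3 + u) = (u + I*√3)/(3 + u))
q(r(-1, 5))⁴ = ((-4 + I*√3)/(3 - 4))⁴ = ((-4 + I*√3)/(-1))⁴ = (-(-4 + I*√3))⁴ = (4 - I*√3)⁴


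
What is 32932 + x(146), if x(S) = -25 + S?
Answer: 33053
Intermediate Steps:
32932 + x(146) = 32932 + (-25 + 146) = 32932 + 121 = 33053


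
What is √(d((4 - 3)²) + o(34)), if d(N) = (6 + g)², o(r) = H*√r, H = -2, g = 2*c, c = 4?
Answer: √(196 - 2*√34) ≈ 13.577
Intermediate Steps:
g = 8 (g = 2*4 = 8)
o(r) = -2*√r
d(N) = 196 (d(N) = (6 + 8)² = 14² = 196)
√(d((4 - 3)²) + o(34)) = √(196 - 2*√34)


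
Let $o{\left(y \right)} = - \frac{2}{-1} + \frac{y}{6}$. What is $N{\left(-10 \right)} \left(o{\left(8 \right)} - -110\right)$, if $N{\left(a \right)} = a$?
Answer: $- \frac{3400}{3} \approx -1133.3$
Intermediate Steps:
$o{\left(y \right)} = 2 + \frac{y}{6}$ ($o{\left(y \right)} = \left(-2\right) \left(-1\right) + y \frac{1}{6} = 2 + \frac{y}{6}$)
$N{\left(-10 \right)} \left(o{\left(8 \right)} - -110\right) = - 10 \left(\left(2 + \frac{1}{6} \cdot 8\right) - -110\right) = - 10 \left(\left(2 + \frac{4}{3}\right) + 110\right) = - 10 \left(\frac{10}{3} + 110\right) = \left(-10\right) \frac{340}{3} = - \frac{3400}{3}$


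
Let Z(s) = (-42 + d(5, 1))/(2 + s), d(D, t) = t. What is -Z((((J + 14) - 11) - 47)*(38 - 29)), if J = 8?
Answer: -41/322 ≈ -0.12733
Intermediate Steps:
Z(s) = -41/(2 + s) (Z(s) = (-42 + 1)/(2 + s) = -41/(2 + s))
-Z((((J + 14) - 11) - 47)*(38 - 29)) = -(-41)/(2 + (((8 + 14) - 11) - 47)*(38 - 29)) = -(-41)/(2 + ((22 - 11) - 47)*9) = -(-41)/(2 + (11 - 47)*9) = -(-41)/(2 - 36*9) = -(-41)/(2 - 324) = -(-41)/(-322) = -(-41)*(-1)/322 = -1*41/322 = -41/322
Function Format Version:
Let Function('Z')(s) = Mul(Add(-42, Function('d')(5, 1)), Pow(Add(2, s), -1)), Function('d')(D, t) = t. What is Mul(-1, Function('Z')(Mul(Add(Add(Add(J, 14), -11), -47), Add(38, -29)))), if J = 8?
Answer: Rational(-41, 322) ≈ -0.12733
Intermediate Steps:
Function('Z')(s) = Mul(-41, Pow(Add(2, s), -1)) (Function('Z')(s) = Mul(Add(-42, 1), Pow(Add(2, s), -1)) = Mul(-41, Pow(Add(2, s), -1)))
Mul(-1, Function('Z')(Mul(Add(Add(Add(J, 14), -11), -47), Add(38, -29)))) = Mul(-1, Mul(-41, Pow(Add(2, Mul(Add(Add(Add(8, 14), -11), -47), Add(38, -29))), -1))) = Mul(-1, Mul(-41, Pow(Add(2, Mul(Add(Add(22, -11), -47), 9)), -1))) = Mul(-1, Mul(-41, Pow(Add(2, Mul(Add(11, -47), 9)), -1))) = Mul(-1, Mul(-41, Pow(Add(2, Mul(-36, 9)), -1))) = Mul(-1, Mul(-41, Pow(Add(2, -324), -1))) = Mul(-1, Mul(-41, Pow(-322, -1))) = Mul(-1, Mul(-41, Rational(-1, 322))) = Mul(-1, Rational(41, 322)) = Rational(-41, 322)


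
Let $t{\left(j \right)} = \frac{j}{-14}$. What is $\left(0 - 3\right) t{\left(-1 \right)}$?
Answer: $- \frac{3}{14} \approx -0.21429$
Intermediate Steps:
$t{\left(j \right)} = - \frac{j}{14}$ ($t{\left(j \right)} = j \left(- \frac{1}{14}\right) = - \frac{j}{14}$)
$\left(0 - 3\right) t{\left(-1 \right)} = \left(0 - 3\right) \left(\left(- \frac{1}{14}\right) \left(-1\right)\right) = \left(-3\right) \frac{1}{14} = - \frac{3}{14}$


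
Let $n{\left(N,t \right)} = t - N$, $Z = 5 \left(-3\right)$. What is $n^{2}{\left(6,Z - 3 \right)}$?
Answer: $576$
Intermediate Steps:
$Z = -15$
$n^{2}{\left(6,Z - 3 \right)} = \left(\left(-15 - 3\right) - 6\right)^{2} = \left(-18 - 6\right)^{2} = \left(-24\right)^{2} = 576$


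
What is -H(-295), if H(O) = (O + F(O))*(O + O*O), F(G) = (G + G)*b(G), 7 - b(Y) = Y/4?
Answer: 4157619375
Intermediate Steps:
b(Y) = 7 - Y/4
F(G) = 2*G*(7 - G/4) (F(G) = (G + G)*(7 - G/4) = (2*G)*(7 - G/4) = 2*G*(7 - G/4))
H(O) = (O + O²)*(O + O*(28 - O)/2) (H(O) = (O + O*(28 - O)/2)*(O + O*O) = (O + O*(28 - O)/2)*(O + O²) = (O + O²)*(O + O*(28 - O)/2))
-H(-295) = -(-295)²*(30 - 1*(-295)² + 29*(-295))/2 = -87025*(30 - 1*87025 - 8555)/2 = -87025*(30 - 87025 - 8555)/2 = -87025*(-95550)/2 = -1*(-4157619375) = 4157619375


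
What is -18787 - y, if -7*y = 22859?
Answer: -108650/7 ≈ -15521.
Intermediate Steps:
y = -22859/7 (y = -⅐*22859 = -22859/7 ≈ -3265.6)
-18787 - y = -18787 - 1*(-22859/7) = -18787 + 22859/7 = -108650/7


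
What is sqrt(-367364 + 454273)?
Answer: sqrt(86909) ≈ 294.80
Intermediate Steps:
sqrt(-367364 + 454273) = sqrt(86909)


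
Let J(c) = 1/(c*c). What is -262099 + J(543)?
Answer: -77279628050/294849 ≈ -2.6210e+5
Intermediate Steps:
J(c) = c**(-2) (J(c) = 1/(c**2) = c**(-2))
-262099 + J(543) = -262099 + 543**(-2) = -262099 + 1/294849 = -77279628050/294849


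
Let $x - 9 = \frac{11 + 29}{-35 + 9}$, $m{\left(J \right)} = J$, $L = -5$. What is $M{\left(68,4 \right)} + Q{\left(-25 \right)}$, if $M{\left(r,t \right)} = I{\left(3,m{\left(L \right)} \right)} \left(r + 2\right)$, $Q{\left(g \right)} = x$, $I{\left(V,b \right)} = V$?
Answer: $\frac{2827}{13} \approx 217.46$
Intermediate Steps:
$x = \frac{97}{13}$ ($x = 9 + \frac{11 + 29}{-35 + 9} = 9 + \frac{40}{-26} = 9 + 40 \left(- \frac{1}{26}\right) = 9 - \frac{20}{13} = \frac{97}{13} \approx 7.4615$)
$Q{\left(g \right)} = \frac{97}{13}$
$M{\left(r,t \right)} = 6 + 3 r$ ($M{\left(r,t \right)} = 3 \left(r + 2\right) = 3 \left(2 + r\right) = 6 + 3 r$)
$M{\left(68,4 \right)} + Q{\left(-25 \right)} = \left(6 + 3 \cdot 68\right) + \frac{97}{13} = \left(6 + 204\right) + \frac{97}{13} = 210 + \frac{97}{13} = \frac{2827}{13}$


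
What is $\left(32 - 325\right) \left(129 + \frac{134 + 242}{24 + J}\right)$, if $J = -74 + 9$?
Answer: $- \frac{1439509}{41} \approx -35110.0$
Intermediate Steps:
$J = -65$
$\left(32 - 325\right) \left(129 + \frac{134 + 242}{24 + J}\right) = \left(32 - 325\right) \left(129 + \frac{134 + 242}{24 - 65}\right) = - 293 \left(129 + \frac{376}{-41}\right) = - 293 \left(129 + 376 \left(- \frac{1}{41}\right)\right) = - 293 \left(129 - \frac{376}{41}\right) = \left(-293\right) \frac{4913}{41} = - \frac{1439509}{41}$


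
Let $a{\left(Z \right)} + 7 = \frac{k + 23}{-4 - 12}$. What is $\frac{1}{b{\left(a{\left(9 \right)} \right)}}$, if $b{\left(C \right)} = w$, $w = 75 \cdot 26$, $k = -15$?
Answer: $\frac{1}{1950} \approx 0.00051282$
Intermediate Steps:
$a{\left(Z \right)} = - \frac{15}{2}$ ($a{\left(Z \right)} = -7 + \frac{-15 + 23}{-4 - 12} = -7 + \frac{8}{-16} = -7 + 8 \left(- \frac{1}{16}\right) = -7 - \frac{1}{2} = - \frac{15}{2}$)
$w = 1950$
$b{\left(C \right)} = 1950$
$\frac{1}{b{\left(a{\left(9 \right)} \right)}} = \frac{1}{1950}$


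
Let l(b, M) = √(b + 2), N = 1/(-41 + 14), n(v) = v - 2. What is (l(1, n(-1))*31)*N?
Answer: -31*√3/27 ≈ -1.9887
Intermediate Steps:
n(v) = -2 + v
N = -1/27 (N = 1/(-27) = -1/27 ≈ -0.037037)
l(b, M) = √(2 + b)
(l(1, n(-1))*31)*N = (√(2 + 1)*31)*(-1/27) = (√3*31)*(-1/27) = (31*√3)*(-1/27) = -31*√3/27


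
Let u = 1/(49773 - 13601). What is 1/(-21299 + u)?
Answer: -36172/770427427 ≈ -4.6951e-5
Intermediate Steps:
u = 1/36172 ≈ 2.7646e-5
1/(-21299 + u) = 1/(-21299 + 1/36172) = 1/(-770427427/36172) = -36172/770427427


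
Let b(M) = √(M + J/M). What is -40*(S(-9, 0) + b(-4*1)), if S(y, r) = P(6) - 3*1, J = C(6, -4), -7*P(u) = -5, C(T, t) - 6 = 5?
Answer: 640/7 - 60*I*√3 ≈ 91.429 - 103.92*I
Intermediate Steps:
C(T, t) = 11 (C(T, t) = 6 + 5 = 11)
P(u) = 5/7 (P(u) = -⅐*(-5) = 5/7)
J = 11
S(y, r) = -16/7 (S(y, r) = 5/7 - 3*1 = 5/7 - 3 = -16/7)
b(M) = √(M + 11/M)
-40*(S(-9, 0) + b(-4*1)) = -40*(-16/7 + √(-4*1 + 11/((-4*1)))) = -40*(-16/7 + √(-4 + 11/(-4))) = -40*(-16/7 + √(-4 + 11*(-¼))) = -40*(-16/7 + √(-4 - 11/4)) = -40*(-16/7 + √(-27/4)) = -40*(-16/7 + 3*I*√3/2) = 640/7 - 60*I*√3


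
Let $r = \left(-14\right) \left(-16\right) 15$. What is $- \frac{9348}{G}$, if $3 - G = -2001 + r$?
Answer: $\frac{779}{113} \approx 6.8938$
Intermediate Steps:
$r = 3360$ ($r = 224 \cdot 15 = 3360$)
$G = -1356$ ($G = 3 - \left(-2001 + 3360\right) = 3 - 1359 = -1356$)
$- \frac{9348}{G} = - \frac{9348}{-1356} = \left(-9348\right) \left(- \frac{1}{1356}\right) = \frac{779}{113}$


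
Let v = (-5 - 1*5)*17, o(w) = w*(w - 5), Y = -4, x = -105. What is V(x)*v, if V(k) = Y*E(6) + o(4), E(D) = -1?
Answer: 0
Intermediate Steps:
o(w) = w*(-5 + w)
V(k) = 0 (V(k) = -4*(-1) + 4*(-5 + 4) = 4 + 4*(-1) = 4 - 4 = 0)
v = -170 (v = (-5 - 5)*17 = -10*17 = -170)
V(x)*v = 0*(-170) = 0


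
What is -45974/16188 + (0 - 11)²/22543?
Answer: -517216567/182463042 ≈ -2.8346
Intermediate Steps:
-45974/16188 + (0 - 11)²/22543 = -45974*1/16188 + (-11)²*(1/22543) = -22987/8094 + 121*(1/22543) = -22987/8094 + 121/22543 = -517216567/182463042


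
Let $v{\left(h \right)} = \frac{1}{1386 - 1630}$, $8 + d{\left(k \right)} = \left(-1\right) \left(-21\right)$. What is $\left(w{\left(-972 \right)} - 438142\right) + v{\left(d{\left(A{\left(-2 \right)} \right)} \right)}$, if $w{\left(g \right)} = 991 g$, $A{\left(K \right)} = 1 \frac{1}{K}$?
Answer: $- \frac{341940137}{244} \approx -1.4014 \cdot 10^{6}$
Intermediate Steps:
$A{\left(K \right)} = \frac{1}{K}$
$d{\left(k \right)} = 13$ ($d{\left(k \right)} = -8 - -21 = -8 + 21 = 13$)
$v{\left(h \right)} = - \frac{1}{244}$ ($v{\left(h \right)} = \frac{1}{-244} = - \frac{1}{244}$)
$\left(w{\left(-972 \right)} - 438142\right) + v{\left(d{\left(A{\left(-2 \right)} \right)} \right)} = \left(991 \left(-972\right) - 438142\right) - \frac{1}{244} = \left(-963252 - 438142\right) - \frac{1}{244} = -1401394 - \frac{1}{244} = - \frac{341940137}{244}$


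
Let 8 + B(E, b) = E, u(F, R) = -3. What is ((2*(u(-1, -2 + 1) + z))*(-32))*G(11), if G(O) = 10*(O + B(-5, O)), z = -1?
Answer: -5120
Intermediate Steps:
B(E, b) = -8 + E
G(O) = -130 + 10*O (G(O) = 10*(O + (-8 - 5)) = 10*(O - 13) = 10*(-13 + O) = -130 + 10*O)
((2*(u(-1, -2 + 1) + z))*(-32))*G(11) = ((2*(-3 - 1))*(-32))*(-130 + 10*11) = ((2*(-4))*(-32))*(-130 + 110) = -8*(-32)*(-20) = 256*(-20) = -5120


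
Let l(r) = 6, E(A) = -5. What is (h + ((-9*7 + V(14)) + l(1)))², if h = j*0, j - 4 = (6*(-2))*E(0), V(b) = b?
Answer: 1849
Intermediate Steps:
j = 64 (j = 4 + (6*(-2))*(-5) = 4 - 12*(-5) = 4 + 60 = 64)
h = 0 (h = 64*0 = 0)
(h + ((-9*7 + V(14)) + l(1)))² = (0 + ((-9*7 + 14) + 6))² = (0 + ((-63 + 14) + 6))² = (0 + (-49 + 6))² = (0 - 43)² = (-43)² = 1849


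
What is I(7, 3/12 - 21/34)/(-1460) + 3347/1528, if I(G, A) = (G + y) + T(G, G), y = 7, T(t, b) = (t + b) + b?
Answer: 241657/111544 ≈ 2.1665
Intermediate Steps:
T(t, b) = t + 2*b (T(t, b) = (b + t) + b = t + 2*b)
I(G, A) = 7 + 4*G (I(G, A) = (G + 7) + (G + 2*G) = (7 + G) + 3*G = 7 + 4*G)
I(7, 3/12 - 21/34)/(-1460) + 3347/1528 = (7 + 4*7)/(-1460) + 3347/1528 = (7 + 28)*(-1/1460) + 3347*(1/1528) = 35*(-1/1460) + 3347/1528 = -7/292 + 3347/1528 = 241657/111544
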